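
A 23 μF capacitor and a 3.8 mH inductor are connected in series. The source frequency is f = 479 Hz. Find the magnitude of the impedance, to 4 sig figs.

3.010 Ω

ω = 2πf = 3010 rad/s
X_L = ωL = 11.44 Ω
X_C = 1/(ωC) = 14.45 Ω
Net reactance X = X_L − X_C = -3.010 Ω
Z = − j3.010 Ω
|Z| = √(0² + 3.010²) = 3.010 Ω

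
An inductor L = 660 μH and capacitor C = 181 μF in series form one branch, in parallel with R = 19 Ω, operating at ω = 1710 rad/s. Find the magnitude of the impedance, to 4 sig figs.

X_L = ωL = 1.129 Ω
X_C = 1/(ωC) = 3.231 Ω
Branch 1: Z₁ = R = 19.00 Ω
Branch 2 (series LC): Z₂ = j(X_L − X_C) = −j2.102 Ω
Parallel: Z = Z₁Z₂/(Z₁+Z₂), |Z| = 2.090 Ω, ∠Z = -83.69°

2.090 Ω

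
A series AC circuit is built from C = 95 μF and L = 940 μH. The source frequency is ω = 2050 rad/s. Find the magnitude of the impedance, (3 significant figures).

X_L = ωL = 1.93 Ω
X_C = 1/(ωC) = 5.13 Ω
Net reactance X = X_L − X_C = -3.21 Ω
Z = − j3.21 Ω
|Z| = √(0² + 3.21²) = 3.21 Ω

3.21 Ω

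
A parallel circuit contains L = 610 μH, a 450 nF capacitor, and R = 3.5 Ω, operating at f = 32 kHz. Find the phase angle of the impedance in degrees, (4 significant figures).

-16.07°

ω = 2πf = 201100 rad/s
X_L = ωL = 122.6 Ω
X_C = 1/(ωC) = 11.05 Ω
Parallel: admittances add. Y = 1/R + 1/(jωL) + jωC
Y = (0.2857 + j0.08232) S
|Y| = 0.2973 S → |Z| = 1/|Y| = 3.363 Ω, ∠Z = −∠Y = -16.07°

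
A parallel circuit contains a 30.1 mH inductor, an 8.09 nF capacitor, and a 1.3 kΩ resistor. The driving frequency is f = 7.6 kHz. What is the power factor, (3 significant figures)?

0.928

ω = 2πf = 47750 rad/s
X_L = ωL = 1440 Ω
X_C = 1/(ωC) = 2590 Ω
Parallel: admittances add. Y = 1/R + 1/(jωL) + jωC
Y = (0.000769 − j0.000309) S
|Y| = 0.000829 S → |Z| = 1/|Y| = 1210 Ω, ∠Z = −∠Y = 21.9°
cos φ = cos(21.9°) = 0.928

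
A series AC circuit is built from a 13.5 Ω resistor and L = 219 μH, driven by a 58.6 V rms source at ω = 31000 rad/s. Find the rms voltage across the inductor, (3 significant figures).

26.3 V

X_L = ωL = 6.79 Ω
Z = 13.5 + j6.79 Ω
|Z| = √(13.5² + 6.79²) = 15.1 Ω
I = V/|Z| = 3.88 A
V_L = I·|Z_L| = 3.88 × 6.79 = 26.3 V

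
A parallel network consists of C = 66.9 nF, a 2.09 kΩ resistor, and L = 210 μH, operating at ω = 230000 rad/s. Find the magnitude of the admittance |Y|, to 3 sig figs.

X_L = ωL = 48.3 Ω
X_C = 1/(ωC) = 65.0 Ω
Parallel: admittances add. Y = 1/R + 1/(jωL) + jωC
Y = (0.000478 − j0.00532) S
|Y| = 0.00534 S → |Z| = 1/|Y| = 187 Ω, ∠Z = −∠Y = 84.9°

5.34 mS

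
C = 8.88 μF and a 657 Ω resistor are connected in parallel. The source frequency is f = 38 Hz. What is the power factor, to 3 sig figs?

ω = 2πf = 238.8 rad/s
X_C = 1/(ωC) = 472 Ω
Parallel: admittances add. Y = 1/R + jωC
Y = (0.00152 + j0.00212) S
|Y| = 0.00261 S → |Z| = 1/|Y| = 383 Ω, ∠Z = −∠Y = -54.3°
cos φ = cos(-54.3°) = 0.583

0.583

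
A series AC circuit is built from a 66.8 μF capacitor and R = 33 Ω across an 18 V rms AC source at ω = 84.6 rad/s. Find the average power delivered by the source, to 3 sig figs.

330 mW

X_C = 1/(ωC) = 177 Ω
Z = 33.0 − j177 Ω
|Z| = √(33.0² + 177²) = 180 Ω
∠Z = arctan(-177/33.0) = -79.4°
I = V/|Z| = 100 mA
P = VI cos φ = 18 × 0.100 × cos(-79.4°) = 330 mW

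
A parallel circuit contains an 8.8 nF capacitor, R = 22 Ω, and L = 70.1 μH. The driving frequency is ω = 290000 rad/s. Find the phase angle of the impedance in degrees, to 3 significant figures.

45.7°

X_L = ωL = 20.3 Ω
X_C = 1/(ωC) = 392 Ω
Parallel: admittances add. Y = 1/R + 1/(jωL) + jωC
Y = (0.0455 − j0.0466) S
|Y| = 0.0651 S → |Z| = 1/|Y| = 15.4 Ω, ∠Z = −∠Y = 45.7°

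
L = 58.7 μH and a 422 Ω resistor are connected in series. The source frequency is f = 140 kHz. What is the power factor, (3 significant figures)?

ω = 2πf = 879600 rad/s
X_L = ωL = 51.6 Ω
Z = 422 + j51.6 Ω
|Z| = √(422² + 51.6²) = 425 Ω
∠Z = arctan(51.6/422) = 6.98°
cos φ = cos(6.98°) = 0.993

0.993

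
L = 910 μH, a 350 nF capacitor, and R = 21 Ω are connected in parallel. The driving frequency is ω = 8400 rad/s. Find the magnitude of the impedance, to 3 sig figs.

7.33 Ω

X_L = ωL = 7.64 Ω
X_C = 1/(ωC) = 340 Ω
Parallel: admittances add. Y = 1/R + 1/(jωL) + jωC
Y = (0.0476 − j0.128) S
|Y| = 0.136 S → |Z| = 1/|Y| = 7.33 Ω, ∠Z = −∠Y = 69.6°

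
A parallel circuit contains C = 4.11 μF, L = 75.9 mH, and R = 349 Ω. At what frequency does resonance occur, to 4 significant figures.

ω₀ = 1/√(LC) = 1/√(0.0759 × 4.11e-06) = 1790 rad/s
f₀ = ω₀/(2π) = 285.0 Hz

285.0 Hz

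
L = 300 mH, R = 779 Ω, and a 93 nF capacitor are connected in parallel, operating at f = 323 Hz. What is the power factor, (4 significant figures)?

0.6619

ω = 2πf = 2029 rad/s
X_L = ωL = 608.8 Ω
X_C = 1/(ωC) = 5298 Ω
Parallel: admittances add. Y = 1/R + 1/(jωL) + jωC
Y = (0.001284 − j0.001454) S
|Y| = 0.001939 S → |Z| = 1/|Y| = 515.6 Ω, ∠Z = −∠Y = 48.55°
cos φ = cos(48.55°) = 0.6619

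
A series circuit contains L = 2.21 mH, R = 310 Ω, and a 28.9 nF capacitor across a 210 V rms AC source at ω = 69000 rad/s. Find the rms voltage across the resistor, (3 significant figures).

X_L = ωL = 152 Ω
X_C = 1/(ωC) = 501 Ω
Net reactance X = X_L − X_C = -349 Ω
Z = 310 − j349 Ω
|Z| = √(310² + 349²) = 467 Ω
I = V/|Z| = 450 mA
V_R = I·|Z_R| = 0.450 × 310 = 139 V

139 V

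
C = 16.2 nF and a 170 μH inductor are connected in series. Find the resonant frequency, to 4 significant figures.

95.90 kHz

ω₀ = 1/√(LC) = 1/√(0.00017 × 1.62e-08) = 602600 rad/s
f₀ = ω₀/(2π) = 95.90 kHz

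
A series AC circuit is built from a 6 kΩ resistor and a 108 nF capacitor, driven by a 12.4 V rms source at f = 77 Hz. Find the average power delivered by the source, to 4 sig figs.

ω = 2πf = 483.8 rad/s
X_C = 1/(ωC) = 19140 Ω
Z = 6000 − j19140 Ω
|Z| = √(6000² + 19140²) = 20060 Ω
∠Z = arctan(-19140/6000) = -72.59°
I = V/|Z| = 618.2 μA
P = VI cos φ = 12.4 × 0.0006182 × cos(-72.59°) = 2.293 mW

2.293 mW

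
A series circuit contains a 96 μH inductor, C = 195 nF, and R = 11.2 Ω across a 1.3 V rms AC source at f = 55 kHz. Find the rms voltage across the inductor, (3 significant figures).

2.01 V

ω = 2πf = 345600 rad/s
X_L = ωL = 33.2 Ω
X_C = 1/(ωC) = 14.8 Ω
Net reactance X = X_L − X_C = 18.3 Ω
Z = 11.2 + j18.3 Ω
|Z| = √(11.2² + 18.3²) = 21.5 Ω
I = V/|Z| = 60.5 mA
V_L = I·|Z_L| = 0.0605 × 33.2 = 2.01 V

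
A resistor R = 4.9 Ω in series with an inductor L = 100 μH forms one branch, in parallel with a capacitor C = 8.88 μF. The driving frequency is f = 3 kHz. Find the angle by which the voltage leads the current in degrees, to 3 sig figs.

-29.1°

ω = 2πf = 18850 rad/s
X_L = ωL = 1.88 Ω
X_C = 1/(ωC) = 5.97 Ω
Branch 1 (R+jX_L): Z₁ = 4.90 + j1.88 Ω, |Z₁| = 5.25 Ω
Branch 2 (−jX_C): Z₂ = −j5.97 Ω
Parallel: Z = Z₁Z₂/(Z₁+Z₂), |Z| = 4.91 Ω, ∠Z = -29.1°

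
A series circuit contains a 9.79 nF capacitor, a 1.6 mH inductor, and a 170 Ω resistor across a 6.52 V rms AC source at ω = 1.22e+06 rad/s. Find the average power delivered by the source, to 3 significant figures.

X_L = ωL = 1950 Ω
X_C = 1/(ωC) = 83.7 Ω
Net reactance X = X_L − X_C = 1870 Ω
Z = 170 + j1870 Ω
|Z| = √(170² + 1870²) = 1880 Ω
∠Z = arctan(1870/170) = 84.8°
I = V/|Z| = 3.48 mA
P = VI cos φ = 6.52 × 0.00348 × cos(84.8°) = 2.05 mW

2.05 mW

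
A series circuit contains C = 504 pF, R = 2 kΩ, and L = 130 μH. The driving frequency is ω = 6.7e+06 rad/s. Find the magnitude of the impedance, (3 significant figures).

X_L = ωL = 871 Ω
X_C = 1/(ωC) = 296 Ω
Net reactance X = X_L − X_C = 575 Ω
Z = 2000 + j575 Ω
|Z| = √(2000² + 575²) = 2080 Ω

2080 Ω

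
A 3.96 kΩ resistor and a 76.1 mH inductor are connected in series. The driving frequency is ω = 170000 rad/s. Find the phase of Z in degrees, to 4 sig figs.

X_L = ωL = 12940 Ω
Z = 3960 + j12940 Ω
|Z| = √(3960² + 12940²) = 13530 Ω
∠Z = arctan(12940/3960) = 72.98°

72.98°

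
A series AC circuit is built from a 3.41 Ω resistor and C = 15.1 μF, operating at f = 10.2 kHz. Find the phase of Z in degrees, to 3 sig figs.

-16.9°

ω = 2πf = 64090 rad/s
X_C = 1/(ωC) = 1.03 Ω
Z = 3.41 − j1.03 Ω
|Z| = √(3.41² + 1.03²) = 3.56 Ω
∠Z = arctan(-1.03/3.41) = -16.9°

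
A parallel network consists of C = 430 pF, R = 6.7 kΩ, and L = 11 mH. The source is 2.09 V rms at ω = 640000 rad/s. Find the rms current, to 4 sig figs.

X_L = ωL = 7040 Ω
X_C = 1/(ωC) = 3634 Ω
Parallel: admittances add. Y = 1/R + 1/(jωL) + jωC
Y = (0.0001493 + j0.0001332) S
|Y| = 0.0002000 S → |Z| = 1/|Y| = 5000 Ω, ∠Z = −∠Y = -41.74°
I = V/|Z| = 2.09/5000 = 418.0 μA

418.0 μA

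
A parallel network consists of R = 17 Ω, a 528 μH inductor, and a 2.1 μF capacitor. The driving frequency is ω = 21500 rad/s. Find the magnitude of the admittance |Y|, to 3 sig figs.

X_L = ωL = 11.4 Ω
X_C = 1/(ωC) = 22.1 Ω
Parallel: admittances add. Y = 1/R + 1/(jωL) + jωC
Y = (0.0588 − j0.0429) S
|Y| = 0.0728 S → |Z| = 1/|Y| = 13.7 Ω, ∠Z = −∠Y = 36.1°

72.8 mS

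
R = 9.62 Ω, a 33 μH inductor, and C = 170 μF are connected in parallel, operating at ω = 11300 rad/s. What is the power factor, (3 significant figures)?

0.135

X_L = ωL = 0.373 Ω
X_C = 1/(ωC) = 0.521 Ω
Parallel: admittances add. Y = 1/R + 1/(jωL) + jωC
Y = (0.104 − j0.761) S
|Y| = 0.768 S → |Z| = 1/|Y| = 1.30 Ω, ∠Z = −∠Y = 82.2°
cos φ = cos(82.2°) = 0.135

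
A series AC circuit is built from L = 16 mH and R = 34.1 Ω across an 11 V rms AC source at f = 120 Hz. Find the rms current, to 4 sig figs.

304.1 mA

ω = 2πf = 754.0 rad/s
X_L = ωL = 12.06 Ω
Z = 34.10 + j12.06 Ω
|Z| = √(34.10² + 12.06²) = 36.17 Ω
I = V/|Z| = 11/36.17 = 304.1 mA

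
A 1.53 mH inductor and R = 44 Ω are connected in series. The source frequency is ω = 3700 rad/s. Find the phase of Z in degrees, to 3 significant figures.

X_L = ωL = 5.66 Ω
Z = 44.0 + j5.66 Ω
|Z| = √(44.0² + 5.66²) = 44.4 Ω
∠Z = arctan(5.66/44.0) = 7.33°

7.33°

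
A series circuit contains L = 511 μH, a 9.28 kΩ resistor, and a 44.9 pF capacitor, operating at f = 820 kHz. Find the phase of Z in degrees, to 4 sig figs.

ω = 2πf = 5.152e+06 rad/s
X_L = ωL = 2633 Ω
X_C = 1/(ωC) = 4323 Ω
Net reactance X = X_L − X_C = -1690 Ω
Z = 9280 − j1690 Ω
|Z| = √(9280² + 1690²) = 9433 Ω
∠Z = arctan(-1690/9280) = -10.32°

-10.32°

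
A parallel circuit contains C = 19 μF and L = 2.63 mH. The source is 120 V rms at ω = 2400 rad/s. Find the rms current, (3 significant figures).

13.5 A

X_L = ωL = 6.31 Ω
X_C = 1/(ωC) = 21.9 Ω
Parallel: admittances add. Y = 1/(jωL) + jωC
Y = (0 − j0.113) S
|Y| = 0.113 S → |Z| = 1/|Y| = 8.86 Ω, ∠Z = −∠Y = 90.0°
I = V/|Z| = 120/8.86 = 13.5 A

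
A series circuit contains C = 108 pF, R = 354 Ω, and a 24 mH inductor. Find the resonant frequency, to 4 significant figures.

98.86 kHz

ω₀ = 1/√(LC) = 1/√(0.024 × 1.08e-10) = 621100 rad/s
f₀ = ω₀/(2π) = 98.86 kHz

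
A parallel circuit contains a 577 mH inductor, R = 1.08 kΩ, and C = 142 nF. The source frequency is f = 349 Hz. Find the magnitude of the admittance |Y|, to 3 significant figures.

1.04 mS

ω = 2πf = 2193 rad/s
X_L = ωL = 1270 Ω
X_C = 1/(ωC) = 3210 Ω
Parallel: admittances add. Y = 1/R + 1/(jωL) + jωC
Y = (0.000926 − j0.000479) S
|Y| = 0.00104 S → |Z| = 1/|Y| = 959 Ω, ∠Z = −∠Y = 27.4°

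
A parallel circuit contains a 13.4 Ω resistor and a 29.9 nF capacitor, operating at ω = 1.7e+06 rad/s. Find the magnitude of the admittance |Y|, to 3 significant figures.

90.3 mS

X_C = 1/(ωC) = 19.7 Ω
Parallel: admittances add. Y = 1/R + jωC
Y = (0.0746 + j0.0508) S
|Y| = 0.0903 S → |Z| = 1/|Y| = 11.1 Ω, ∠Z = −∠Y = -34.3°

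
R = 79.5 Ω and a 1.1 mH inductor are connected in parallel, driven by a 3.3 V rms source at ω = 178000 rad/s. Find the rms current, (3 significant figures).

44.8 mA

X_L = ωL = 196 Ω
Parallel: admittances add. Y = 1/R + 1/(jωL)
Y = (0.0126 − j0.00511) S
|Y| = 0.0136 S → |Z| = 1/|Y| = 73.7 Ω, ∠Z = −∠Y = 22.1°
I = V/|Z| = 3.3/73.7 = 44.8 mA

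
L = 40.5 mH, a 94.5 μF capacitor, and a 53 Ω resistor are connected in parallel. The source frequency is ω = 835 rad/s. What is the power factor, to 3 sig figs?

X_L = ωL = 33.8 Ω
X_C = 1/(ωC) = 12.7 Ω
Parallel: admittances add. Y = 1/R + 1/(jωL) + jωC
Y = (0.0189 + j0.0493) S
|Y| = 0.0528 S → |Z| = 1/|Y| = 18.9 Ω, ∠Z = −∠Y = -69.1°
cos φ = cos(-69.1°) = 0.357

0.357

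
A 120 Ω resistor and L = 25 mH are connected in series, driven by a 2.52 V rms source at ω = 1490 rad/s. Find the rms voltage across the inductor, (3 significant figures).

X_L = ωL = 37.2 Ω
Z = 120 + j37.2 Ω
|Z| = √(120² + 37.2²) = 126 Ω
I = V/|Z| = 20.1 mA
V_L = I·|Z_L| = 0.0201 × 37.2 = 0.747 V

0.747 V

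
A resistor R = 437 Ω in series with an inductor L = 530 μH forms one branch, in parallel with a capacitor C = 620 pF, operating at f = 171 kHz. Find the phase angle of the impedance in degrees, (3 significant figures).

ω = 2πf = 1.074e+06 rad/s
X_L = ωL = 569 Ω
X_C = 1/(ωC) = 1500 Ω
Branch 1 (R+jX_L): Z₁ = 437 + j569 Ω, |Z₁| = 718 Ω
Branch 2 (−jX_C): Z₂ = −j1500 Ω
Parallel: Z = Z₁Z₂/(Z₁+Z₂), |Z| = 1050 Ω, ∠Z = 27.4°

27.4°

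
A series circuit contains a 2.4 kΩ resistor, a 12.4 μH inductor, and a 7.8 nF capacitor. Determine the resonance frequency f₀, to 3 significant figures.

512 kHz

ω₀ = 1/√(LC) = 1/√(1.24e-05 × 7.8e-09) = 3.215e+06 rad/s
f₀ = ω₀/(2π) = 512 kHz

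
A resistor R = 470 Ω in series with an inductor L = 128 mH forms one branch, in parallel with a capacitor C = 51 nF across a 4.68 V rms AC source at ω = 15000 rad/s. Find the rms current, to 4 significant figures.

X_L = ωL = 1920 Ω
X_C = 1/(ωC) = 1307 Ω
Branch 1 (R+jX_L): Z₁ = 470.0 + j1920 Ω, |Z₁| = 1977 Ω
Branch 2 (−jX_C): Z₂ = −j1307 Ω
Parallel: Z = Z₁Z₂/(Z₁+Z₂), |Z| = 3346 Ω, ∠Z = -66.27°
I = V/|Z| = 4.68/3346 = 1.399 mA

1.399 mA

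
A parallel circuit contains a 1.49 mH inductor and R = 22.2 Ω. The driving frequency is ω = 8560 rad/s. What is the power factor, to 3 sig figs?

0.498

X_L = ωL = 12.8 Ω
Parallel: admittances add. Y = 1/R + 1/(jωL)
Y = (0.0450 − j0.0784) S
|Y| = 0.0904 S → |Z| = 1/|Y| = 11.1 Ω, ∠Z = −∠Y = 60.1°
cos φ = cos(60.1°) = 0.498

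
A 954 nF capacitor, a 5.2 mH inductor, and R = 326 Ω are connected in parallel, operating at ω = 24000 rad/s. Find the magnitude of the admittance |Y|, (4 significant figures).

X_L = ωL = 124.8 Ω
X_C = 1/(ωC) = 43.68 Ω
Parallel: admittances add. Y = 1/R + 1/(jωL) + jωC
Y = (0.003067 + j0.01488) S
|Y| = 0.01520 S → |Z| = 1/|Y| = 65.81 Ω, ∠Z = −∠Y = -78.35°

15.20 mS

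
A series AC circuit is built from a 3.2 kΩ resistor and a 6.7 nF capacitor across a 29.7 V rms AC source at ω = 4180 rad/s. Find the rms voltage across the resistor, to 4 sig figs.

X_C = 1/(ωC) = 35710 Ω
Z = 3200 − j35710 Ω
|Z| = √(3200² + 35710²) = 35850 Ω
I = V/|Z| = 828.5 μA
V_R = I·|Z_R| = 0.0008285 × 3200 = 2.651 V

2.651 V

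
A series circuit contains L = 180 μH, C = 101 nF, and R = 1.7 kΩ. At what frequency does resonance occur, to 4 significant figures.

37.33 kHz

ω₀ = 1/√(LC) = 1/√(0.00018 × 1.01e-07) = 234500 rad/s
f₀ = ω₀/(2π) = 37.33 kHz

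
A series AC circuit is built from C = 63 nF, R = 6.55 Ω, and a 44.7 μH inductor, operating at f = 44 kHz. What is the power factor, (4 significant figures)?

0.1439

ω = 2πf = 276500 rad/s
X_L = ωL = 12.36 Ω
X_C = 1/(ωC) = 57.42 Ω
Net reactance X = X_L − X_C = -45.06 Ω
Z = 6.550 − j45.06 Ω
|Z| = √(6.550² + 45.06²) = 45.53 Ω
∠Z = arctan(-45.06/6.550) = -81.73°
cos φ = cos(-81.73°) = 0.1439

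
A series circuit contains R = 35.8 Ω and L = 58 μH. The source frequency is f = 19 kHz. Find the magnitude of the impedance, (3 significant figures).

ω = 2πf = 119400 rad/s
X_L = ωL = 6.92 Ω
Z = 35.8 + j6.92 Ω
|Z| = √(35.8² + 6.92²) = 36.5 Ω

36.5 Ω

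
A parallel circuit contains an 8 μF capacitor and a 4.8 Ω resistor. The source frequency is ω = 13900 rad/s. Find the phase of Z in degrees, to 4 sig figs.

X_C = 1/(ωC) = 8.993 Ω
Parallel: admittances add. Y = 1/R + jωC
Y = (0.2083 + j0.1112) S
|Y| = 0.2362 S → |Z| = 1/|Y| = 4.235 Ω, ∠Z = −∠Y = -28.09°

-28.09°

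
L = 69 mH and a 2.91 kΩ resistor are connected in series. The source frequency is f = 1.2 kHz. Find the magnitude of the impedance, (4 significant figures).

ω = 2πf = 7540 rad/s
X_L = ωL = 520.2 Ω
Z = 2910 + j520.2 Ω
|Z| = √(2910² + 520.2²) = 2956 Ω

2956 Ω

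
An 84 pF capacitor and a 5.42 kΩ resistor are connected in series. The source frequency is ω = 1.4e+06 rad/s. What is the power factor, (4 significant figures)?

X_C = 1/(ωC) = 8503 Ω
Z = 5420 − j8503 Ω
|Z| = √(5420² + 8503²) = 10080 Ω
∠Z = arctan(-8503/5420) = -57.49°
cos φ = cos(-57.49°) = 0.5375

0.5375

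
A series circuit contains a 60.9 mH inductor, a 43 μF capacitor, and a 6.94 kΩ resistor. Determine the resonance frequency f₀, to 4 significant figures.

98.35 Hz

ω₀ = 1/√(LC) = 1/√(0.0609 × 4.3e-05) = 618.0 rad/s
f₀ = ω₀/(2π) = 98.35 Hz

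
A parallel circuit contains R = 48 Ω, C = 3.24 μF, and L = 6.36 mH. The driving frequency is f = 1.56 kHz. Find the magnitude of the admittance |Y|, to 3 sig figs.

26.1 mS

ω = 2πf = 9802 rad/s
X_L = ωL = 62.3 Ω
X_C = 1/(ωC) = 31.5 Ω
Parallel: admittances add. Y = 1/R + 1/(jωL) + jωC
Y = (0.0208 + j0.0157) S
|Y| = 0.0261 S → |Z| = 1/|Y| = 38.3 Ω, ∠Z = −∠Y = -37.0°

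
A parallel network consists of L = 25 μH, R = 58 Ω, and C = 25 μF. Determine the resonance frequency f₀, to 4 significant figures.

ω₀ = 1/√(LC) = 1/√(2.5e-05 × 2.5e-05) = 40000 rad/s
f₀ = ω₀/(2π) = 6.366 kHz

6.366 kHz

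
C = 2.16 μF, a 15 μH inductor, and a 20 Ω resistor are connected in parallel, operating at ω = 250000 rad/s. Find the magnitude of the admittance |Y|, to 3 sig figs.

X_L = ωL = 3.75 Ω
X_C = 1/(ωC) = 1.85 Ω
Parallel: admittances add. Y = 1/R + 1/(jωL) + jωC
Y = (0.0500 + j0.273) S
|Y| = 0.278 S → |Z| = 1/|Y| = 3.60 Ω, ∠Z = −∠Y = -79.6°

278 mS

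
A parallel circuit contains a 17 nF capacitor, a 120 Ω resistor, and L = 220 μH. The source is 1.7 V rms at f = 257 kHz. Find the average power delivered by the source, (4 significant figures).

ω = 2πf = 1.615e+06 rad/s
X_L = ωL = 355.3 Ω
X_C = 1/(ωC) = 36.43 Ω
Parallel: admittances add. Y = 1/R + 1/(jωL) + jωC
Y = (0.008333 + j0.02464) S
|Y| = 0.02601 S → |Z| = 1/|Y| = 38.45 Ω, ∠Z = −∠Y = -71.31°
I = V/|Z| = 44.21 mA
P = VI cos φ = 1.7 × 0.04421 × cos(-71.31°) = 24.08 mW

24.08 mW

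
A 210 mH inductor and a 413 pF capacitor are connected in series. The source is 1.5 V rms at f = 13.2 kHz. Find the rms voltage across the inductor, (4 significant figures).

2.218 V

ω = 2πf = 82940 rad/s
X_L = ωL = 17420 Ω
X_C = 1/(ωC) = 29190 Ω
Net reactance X = X_L − X_C = -11780 Ω
Z = − j11780 Ω
|Z| = √(0² + 11780²) = 11780 Ω
I = V/|Z| = 127.4 μA
V_L = I·|Z_L| = 0.0001274 × 17420 = 2.218 V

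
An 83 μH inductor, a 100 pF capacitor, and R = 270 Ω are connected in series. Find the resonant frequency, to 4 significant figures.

ω₀ = 1/√(LC) = 1/√(8.3e-05 × 1e-10) = 1.098e+07 rad/s
f₀ = ω₀/(2π) = 1.747 MHz

1.747 MHz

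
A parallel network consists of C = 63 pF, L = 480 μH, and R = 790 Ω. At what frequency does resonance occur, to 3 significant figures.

915 kHz

ω₀ = 1/√(LC) = 1/√(0.00048 × 6.3e-11) = 5.751e+06 rad/s
f₀ = ω₀/(2π) = 915 kHz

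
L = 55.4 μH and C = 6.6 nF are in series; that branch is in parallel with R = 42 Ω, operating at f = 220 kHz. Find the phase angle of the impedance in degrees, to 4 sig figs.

-51.82°

ω = 2πf = 1.382e+06 rad/s
X_L = ωL = 76.58 Ω
X_C = 1/(ωC) = 109.6 Ω
Branch 1: Z₁ = R = 42.00 Ω
Branch 2 (series LC): Z₂ = j(X_L − X_C) = −j33.03 Ω
Parallel: Z = Z₁Z₂/(Z₁+Z₂), |Z| = 25.96 Ω, ∠Z = -51.82°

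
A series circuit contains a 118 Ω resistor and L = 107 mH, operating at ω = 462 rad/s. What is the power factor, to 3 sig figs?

X_L = ωL = 49.4 Ω
Z = 118 + j49.4 Ω
|Z| = √(118² + 49.4²) = 128 Ω
∠Z = arctan(49.4/118) = 22.7°
cos φ = cos(22.7°) = 0.922

0.922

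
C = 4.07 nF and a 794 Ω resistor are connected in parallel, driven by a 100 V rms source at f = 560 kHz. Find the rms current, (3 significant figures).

1.44 A

ω = 2πf = 3.519e+06 rad/s
X_C = 1/(ωC) = 69.8 Ω
Parallel: admittances add. Y = 1/R + jωC
Y = (0.00126 + j0.0143) S
|Y| = 0.0144 S → |Z| = 1/|Y| = 69.6 Ω, ∠Z = −∠Y = -85.0°
I = V/|Z| = 100/69.6 = 1.44 A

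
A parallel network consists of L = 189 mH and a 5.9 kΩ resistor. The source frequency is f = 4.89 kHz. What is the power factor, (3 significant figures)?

0.701

ω = 2πf = 30720 rad/s
X_L = ωL = 5810 Ω
Parallel: admittances add. Y = 1/R + 1/(jωL)
Y = (0.000169 − j0.000172) S
|Y| = 0.000242 S → |Z| = 1/|Y| = 4140 Ω, ∠Z = −∠Y = 45.5°
cos φ = cos(45.5°) = 0.701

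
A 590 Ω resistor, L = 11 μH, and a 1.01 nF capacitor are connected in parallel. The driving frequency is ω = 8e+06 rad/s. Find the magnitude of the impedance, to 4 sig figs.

270.6 Ω

X_L = ωL = 88.00 Ω
X_C = 1/(ωC) = 123.8 Ω
Parallel: admittances add. Y = 1/R + 1/(jωL) + jωC
Y = (0.001695 − j0.003284) S
|Y| = 0.003695 S → |Z| = 1/|Y| = 270.6 Ω, ∠Z = −∠Y = 62.70°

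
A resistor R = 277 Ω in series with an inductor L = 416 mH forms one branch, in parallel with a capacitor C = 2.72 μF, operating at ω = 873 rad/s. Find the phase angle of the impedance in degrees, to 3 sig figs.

-25.5°

X_L = ωL = 363 Ω
X_C = 1/(ωC) = 421 Ω
Branch 1 (R+jX_L): Z₁ = 277 + j363 Ω, |Z₁| = 457 Ω
Branch 2 (−jX_C): Z₂ = −j421 Ω
Parallel: Z = Z₁Z₂/(Z₁+Z₂), |Z| = 680 Ω, ∠Z = -25.5°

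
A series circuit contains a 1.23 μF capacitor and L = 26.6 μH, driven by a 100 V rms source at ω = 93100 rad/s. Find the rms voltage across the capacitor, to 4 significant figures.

X_L = ωL = 2.476 Ω
X_C = 1/(ωC) = 8.733 Ω
Net reactance X = X_L − X_C = -6.256 Ω
Z = − j6.256 Ω
|Z| = √(0² + 6.256²) = 6.256 Ω
I = V/|Z| = 15.98 A
V_C = I·|Z_C| = 15.98 × 8.733 = 139.6 V

139.6 V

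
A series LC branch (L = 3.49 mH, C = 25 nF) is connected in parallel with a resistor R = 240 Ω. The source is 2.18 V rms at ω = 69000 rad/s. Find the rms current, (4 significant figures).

11.13 mA

X_L = ωL = 240.8 Ω
X_C = 1/(ωC) = 579.7 Ω
Branch 1: Z₁ = R = 240.0 Ω
Branch 2 (series LC): Z₂ = j(X_L − X_C) = −j338.9 Ω
Parallel: Z = Z₁Z₂/(Z₁+Z₂), |Z| = 195.9 Ω, ∠Z = -35.31°
I = V/|Z| = 2.18/195.9 = 11.13 mA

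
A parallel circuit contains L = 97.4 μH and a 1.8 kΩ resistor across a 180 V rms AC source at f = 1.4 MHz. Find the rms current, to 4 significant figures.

232.7 mA

ω = 2πf = 8.796e+06 rad/s
X_L = ωL = 856.8 Ω
Parallel: admittances add. Y = 1/R + 1/(jωL)
Y = (0.0005556 − j0.001167) S
|Y| = 0.001293 S → |Z| = 1/|Y| = 773.6 Ω, ∠Z = −∠Y = 64.55°
I = V/|Z| = 180/773.6 = 232.7 mA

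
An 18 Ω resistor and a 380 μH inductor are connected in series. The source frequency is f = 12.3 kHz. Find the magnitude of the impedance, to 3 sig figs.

ω = 2πf = 77280 rad/s
X_L = ωL = 29.4 Ω
Z = 18.0 + j29.4 Ω
|Z| = √(18.0² + 29.4²) = 34.4 Ω

34.4 Ω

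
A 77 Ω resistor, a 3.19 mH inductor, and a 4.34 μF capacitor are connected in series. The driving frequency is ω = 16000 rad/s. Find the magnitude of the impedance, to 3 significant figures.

X_L = ωL = 51.0 Ω
X_C = 1/(ωC) = 14.4 Ω
Net reactance X = X_L − X_C = 36.6 Ω
Z = 77.0 + j36.6 Ω
|Z| = √(77.0² + 36.6²) = 85.3 Ω

85.3 Ω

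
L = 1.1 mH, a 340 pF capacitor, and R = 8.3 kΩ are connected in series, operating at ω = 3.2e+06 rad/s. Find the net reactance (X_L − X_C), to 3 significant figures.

X_L = ωL = 3520 Ω
X_C = 1/(ωC) = 919 Ω
X = 3520 − 919 = 2600 Ω

2600 Ω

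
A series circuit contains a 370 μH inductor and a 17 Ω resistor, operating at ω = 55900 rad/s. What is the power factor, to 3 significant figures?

X_L = ωL = 20.7 Ω
Z = 17.0 + j20.7 Ω
|Z| = √(17.0² + 20.7²) = 26.8 Ω
∠Z = arctan(20.7/17.0) = 50.6°
cos φ = cos(50.6°) = 0.635

0.635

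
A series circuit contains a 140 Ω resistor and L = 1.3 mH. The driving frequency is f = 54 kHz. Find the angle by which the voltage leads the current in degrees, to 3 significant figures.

72.4°

ω = 2πf = 339300 rad/s
X_L = ωL = 441 Ω
Z = 140 + j441 Ω
|Z| = √(140² + 441²) = 463 Ω
∠Z = arctan(441/140) = 72.4°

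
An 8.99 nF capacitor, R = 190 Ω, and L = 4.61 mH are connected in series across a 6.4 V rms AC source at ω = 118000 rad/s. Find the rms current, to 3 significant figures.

14.5 mA

X_L = ωL = 544 Ω
X_C = 1/(ωC) = 943 Ω
Net reactance X = X_L − X_C = -399 Ω
Z = 190 − j399 Ω
|Z| = √(190² + 399²) = 442 Ω
I = V/|Z| = 6.4/442 = 14.5 mA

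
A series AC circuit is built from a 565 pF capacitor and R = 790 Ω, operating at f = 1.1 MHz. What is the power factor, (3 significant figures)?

ω = 2πf = 6.912e+06 rad/s
X_C = 1/(ωC) = 256 Ω
Z = 790 − j256 Ω
|Z| = √(790² + 256²) = 830 Ω
∠Z = arctan(-256/790) = -18.0°
cos φ = cos(-18.0°) = 0.951

0.951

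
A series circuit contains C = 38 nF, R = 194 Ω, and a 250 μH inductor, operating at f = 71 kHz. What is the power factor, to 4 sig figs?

ω = 2πf = 446100 rad/s
X_L = ωL = 111.5 Ω
X_C = 1/(ωC) = 58.99 Ω
Net reactance X = X_L − X_C = 52.54 Ω
Z = 194.0 + j52.54 Ω
|Z| = √(194.0² + 52.54²) = 201.0 Ω
∠Z = arctan(52.54/194.0) = 15.15°
cos φ = cos(15.15°) = 0.9652

0.9652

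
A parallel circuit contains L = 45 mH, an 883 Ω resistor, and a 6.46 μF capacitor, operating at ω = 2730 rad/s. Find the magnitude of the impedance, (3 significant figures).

X_L = ωL = 123 Ω
X_C = 1/(ωC) = 56.7 Ω
Parallel: admittances add. Y = 1/R + 1/(jωL) + jωC
Y = (0.00113 + j0.00950) S
|Y| = 0.00956 S → |Z| = 1/|Y| = 105 Ω, ∠Z = −∠Y = -83.2°

105 Ω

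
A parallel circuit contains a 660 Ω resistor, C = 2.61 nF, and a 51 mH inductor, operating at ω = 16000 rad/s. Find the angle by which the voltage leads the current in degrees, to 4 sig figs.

38.00°

X_L = ωL = 816.0 Ω
X_C = 1/(ωC) = 23950 Ω
Parallel: admittances add. Y = 1/R + 1/(jωL) + jωC
Y = (0.001515 − j0.001184) S
|Y| = 0.001923 S → |Z| = 1/|Y| = 520.1 Ω, ∠Z = −∠Y = 38.00°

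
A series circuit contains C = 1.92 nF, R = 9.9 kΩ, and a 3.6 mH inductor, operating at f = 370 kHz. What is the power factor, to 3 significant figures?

ω = 2πf = 2.325e+06 rad/s
X_L = ωL = 8370 Ω
X_C = 1/(ωC) = 224 Ω
Net reactance X = X_L − X_C = 8150 Ω
Z = 9900 + j8150 Ω
|Z| = √(9900² + 8150²) = 12800 Ω
∠Z = arctan(8150/9900) = 39.4°
cos φ = cos(39.4°) = 0.772

0.772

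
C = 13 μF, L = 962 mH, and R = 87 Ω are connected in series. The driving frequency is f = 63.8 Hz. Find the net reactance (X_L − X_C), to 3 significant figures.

194 Ω

ω = 2πf = 400.9 rad/s
X_L = ωL = 386 Ω
X_C = 1/(ωC) = 192 Ω
X = 386 − 192 = 194 Ω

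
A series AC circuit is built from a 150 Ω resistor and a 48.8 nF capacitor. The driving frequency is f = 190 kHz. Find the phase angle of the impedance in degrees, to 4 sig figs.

-6.528°

ω = 2πf = 1.194e+06 rad/s
X_C = 1/(ωC) = 17.17 Ω
Z = 150.0 − j17.17 Ω
|Z| = √(150.0² + 17.17²) = 151.0 Ω
∠Z = arctan(-17.17/150.0) = -6.528°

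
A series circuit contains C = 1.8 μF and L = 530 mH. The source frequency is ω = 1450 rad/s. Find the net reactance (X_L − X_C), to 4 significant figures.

X_L = ωL = 768.5 Ω
X_C = 1/(ωC) = 383.1 Ω
X = 768.5 − 383.1 = 385.4 Ω

385.4 Ω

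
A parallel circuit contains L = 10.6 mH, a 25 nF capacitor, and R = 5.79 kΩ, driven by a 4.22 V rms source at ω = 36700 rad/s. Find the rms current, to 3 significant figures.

7.01 mA

X_L = ωL = 389 Ω
X_C = 1/(ωC) = 1090 Ω
Parallel: admittances add. Y = 1/R + 1/(jωL) + jωC
Y = (0.000173 − j0.00165) S
|Y| = 0.00166 S → |Z| = 1/|Y| = 602 Ω, ∠Z = −∠Y = 84.0°
I = V/|Z| = 4.22/602 = 7.01 mA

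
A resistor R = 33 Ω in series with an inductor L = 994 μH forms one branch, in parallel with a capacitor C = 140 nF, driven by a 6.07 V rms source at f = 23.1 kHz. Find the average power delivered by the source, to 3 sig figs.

55.5 mW

ω = 2πf = 145100 rad/s
X_L = ωL = 144 Ω
X_C = 1/(ωC) = 49.2 Ω
Branch 1 (R+jX_L): Z₁ = 33.0 + j144 Ω, |Z₁| = 148 Ω
Branch 2 (−jX_C): Z₂ = −j49.2 Ω
Parallel: Z = Z₁Z₂/(Z₁+Z₂), |Z| = 72.4 Ω, ∠Z = -83.7°
I = V/|Z| = 83.9 mA
P = VI cos φ = 6.07 × 0.0839 × cos(-83.7°) = 55.5 mW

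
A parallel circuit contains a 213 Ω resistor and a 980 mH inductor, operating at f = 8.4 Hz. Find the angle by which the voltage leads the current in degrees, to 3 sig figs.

ω = 2πf = 52.78 rad/s
X_L = ωL = 51.7 Ω
Parallel: admittances add. Y = 1/R + 1/(jωL)
Y = (0.00469 − j0.0193) S
|Y| = 0.0199 S → |Z| = 1/|Y| = 50.3 Ω, ∠Z = −∠Y = 76.4°

76.4°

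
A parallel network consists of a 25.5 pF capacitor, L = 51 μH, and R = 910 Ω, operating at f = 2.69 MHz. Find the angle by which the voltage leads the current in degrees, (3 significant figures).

ω = 2πf = 1.69e+07 rad/s
X_L = ωL = 862 Ω
X_C = 1/(ωC) = 2320 Ω
Parallel: admittances add. Y = 1/R + 1/(jωL) + jωC
Y = (0.00110 − j0.000729) S
|Y| = 0.00132 S → |Z| = 1/|Y| = 758 Ω, ∠Z = −∠Y = 33.6°

33.6°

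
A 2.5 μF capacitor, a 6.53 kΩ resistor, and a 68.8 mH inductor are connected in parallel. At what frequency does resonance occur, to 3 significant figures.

ω₀ = 1/√(LC) = 1/√(0.0688 × 2.5e-06) = 2411 rad/s
f₀ = ω₀/(2π) = 384 Hz

384 Hz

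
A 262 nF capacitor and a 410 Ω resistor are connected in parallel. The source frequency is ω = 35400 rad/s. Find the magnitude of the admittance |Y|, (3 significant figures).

X_C = 1/(ωC) = 108 Ω
Parallel: admittances add. Y = 1/R + jωC
Y = (0.00244 + j0.00927) S
|Y| = 0.00959 S → |Z| = 1/|Y| = 104 Ω, ∠Z = −∠Y = -75.3°

9.59 mS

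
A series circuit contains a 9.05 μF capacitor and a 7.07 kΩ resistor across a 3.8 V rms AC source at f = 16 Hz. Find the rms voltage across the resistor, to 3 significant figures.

3.75 V

ω = 2πf = 100.5 rad/s
X_C = 1/(ωC) = 1100 Ω
Z = 7070 − j1100 Ω
|Z| = √(7070² + 1100²) = 7150 Ω
I = V/|Z| = 531 μA
V_R = I·|Z_R| = 0.000531 × 7070 = 3.75 V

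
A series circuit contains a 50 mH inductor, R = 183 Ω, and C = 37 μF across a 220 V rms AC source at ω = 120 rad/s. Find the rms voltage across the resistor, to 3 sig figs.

141 V

X_L = ωL = 6.00 Ω
X_C = 1/(ωC) = 225 Ω
Net reactance X = X_L − X_C = -219 Ω
Z = 183 − j219 Ω
|Z| = √(183² + 219²) = 286 Ω
I = V/|Z| = 770 mA
V_R = I·|Z_R| = 0.770 × 183 = 141 V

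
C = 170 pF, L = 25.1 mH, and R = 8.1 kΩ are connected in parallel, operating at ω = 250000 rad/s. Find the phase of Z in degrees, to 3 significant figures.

X_L = ωL = 6280 Ω
X_C = 1/(ωC) = 23500 Ω
Parallel: admittances add. Y = 1/R + 1/(jωL) + jωC
Y = (0.000123 − j0.000117) S
|Y| = 0.000170 S → |Z| = 1/|Y| = 5880 Ω, ∠Z = −∠Y = 43.4°

43.4°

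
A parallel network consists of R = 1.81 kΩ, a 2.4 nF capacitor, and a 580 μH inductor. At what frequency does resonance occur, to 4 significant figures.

134.9 kHz

ω₀ = 1/√(LC) = 1/√(0.00058 × 2.4e-09) = 847600 rad/s
f₀ = ω₀/(2π) = 134.9 kHz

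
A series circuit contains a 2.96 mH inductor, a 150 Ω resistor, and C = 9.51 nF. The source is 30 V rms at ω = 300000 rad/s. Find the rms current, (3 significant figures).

53.8 mA

X_L = ωL = 888 Ω
X_C = 1/(ωC) = 351 Ω
Net reactance X = X_L − X_C = 537 Ω
Z = 150 + j537 Ω
|Z| = √(150² + 537²) = 558 Ω
I = V/|Z| = 30/558 = 53.8 mA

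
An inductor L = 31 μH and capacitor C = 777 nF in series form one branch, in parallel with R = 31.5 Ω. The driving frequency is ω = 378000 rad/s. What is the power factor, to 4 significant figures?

0.2552

X_L = ωL = 11.72 Ω
X_C = 1/(ωC) = 3.405 Ω
Branch 1: Z₁ = R = 31.50 Ω
Branch 2 (series LC): Z₂ = j(X_L − X_C) = j8.313 Ω
Parallel: Z = Z₁Z₂/(Z₁+Z₂), |Z| = 8.038 Ω, ∠Z = 75.22°
cos φ = cos(75.22°) = 0.2552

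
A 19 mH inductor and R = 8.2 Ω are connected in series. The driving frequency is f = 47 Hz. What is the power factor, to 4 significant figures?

0.8253

ω = 2πf = 295.3 rad/s
X_L = ωL = 5.611 Ω
Z = 8.200 + j5.611 Ω
|Z| = √(8.200² + 5.611²) = 9.936 Ω
∠Z = arctan(5.611/8.200) = 34.38°
cos φ = cos(34.38°) = 0.8253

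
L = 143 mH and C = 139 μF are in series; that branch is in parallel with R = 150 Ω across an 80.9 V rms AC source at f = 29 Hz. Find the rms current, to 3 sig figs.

6.05 A

ω = 2πf = 182.2 rad/s
X_L = ωL = 26.1 Ω
X_C = 1/(ωC) = 39.5 Ω
Branch 1: Z₁ = R = 150 Ω
Branch 2 (series LC): Z₂ = j(X_L − X_C) = −j13.4 Ω
Parallel: Z = Z₁Z₂/(Z₁+Z₂), |Z| = 13.4 Ω, ∠Z = -84.9°
I = V/|Z| = 80.9/13.4 = 6.05 A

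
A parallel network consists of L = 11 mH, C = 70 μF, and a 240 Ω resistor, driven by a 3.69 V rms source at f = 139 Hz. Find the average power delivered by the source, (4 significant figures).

ω = 2πf = 873.4 rad/s
X_L = ωL = 9.607 Ω
X_C = 1/(ωC) = 16.36 Ω
Parallel: admittances add. Y = 1/R + 1/(jωL) + jωC
Y = (0.004167 − j0.04296) S
|Y| = 0.04316 S → |Z| = 1/|Y| = 23.17 Ω, ∠Z = −∠Y = 84.46°
I = V/|Z| = 159.2 mA
P = VI cos φ = 3.69 × 0.1592 × cos(84.46°) = 56.73 mW

56.73 mW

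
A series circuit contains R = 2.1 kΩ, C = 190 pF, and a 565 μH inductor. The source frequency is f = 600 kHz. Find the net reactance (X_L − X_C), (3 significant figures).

734 Ω

ω = 2πf = 3.77e+06 rad/s
X_L = ωL = 2130 Ω
X_C = 1/(ωC) = 1400 Ω
X = 2130 − 1400 = 734 Ω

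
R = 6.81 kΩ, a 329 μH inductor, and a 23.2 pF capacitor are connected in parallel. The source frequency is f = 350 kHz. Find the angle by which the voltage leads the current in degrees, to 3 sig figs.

83.7°

ω = 2πf = 2.199e+06 rad/s
X_L = ωL = 724 Ω
X_C = 1/(ωC) = 19600 Ω
Parallel: admittances add. Y = 1/R + 1/(jωL) + jωC
Y = (0.000147 − j0.00133) S
|Y| = 0.00134 S → |Z| = 1/|Y| = 747 Ω, ∠Z = −∠Y = 83.7°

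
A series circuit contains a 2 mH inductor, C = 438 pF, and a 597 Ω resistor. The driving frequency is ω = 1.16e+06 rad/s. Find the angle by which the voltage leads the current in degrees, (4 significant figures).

30.51°

X_L = ωL = 2320 Ω
X_C = 1/(ωC) = 1968 Ω
Net reactance X = X_L − X_C = 351.8 Ω
Z = 597.0 + j351.8 Ω
|Z| = √(597.0² + 351.8²) = 692.9 Ω
∠Z = arctan(351.8/597.0) = 30.51°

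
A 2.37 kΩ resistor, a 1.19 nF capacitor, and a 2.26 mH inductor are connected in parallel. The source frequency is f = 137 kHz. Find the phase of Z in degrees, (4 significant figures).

-50.42°

ω = 2πf = 860800 rad/s
X_L = ωL = 1945 Ω
X_C = 1/(ωC) = 976.2 Ω
Parallel: admittances add. Y = 1/R + 1/(jωL) + jωC
Y = (0.0004219 + j0.0005103) S
|Y| = 0.0006622 S → |Z| = 1/|Y| = 1510 Ω, ∠Z = −∠Y = -50.42°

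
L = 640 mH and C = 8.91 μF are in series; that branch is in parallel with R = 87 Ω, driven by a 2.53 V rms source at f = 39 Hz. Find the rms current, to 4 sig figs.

ω = 2πf = 245.0 rad/s
X_L = ωL = 156.8 Ω
X_C = 1/(ωC) = 458.0 Ω
Branch 1: Z₁ = R = 87.00 Ω
Branch 2 (series LC): Z₂ = j(X_L − X_C) = −j301.2 Ω
Parallel: Z = Z₁Z₂/(Z₁+Z₂), |Z| = 83.58 Ω, ∠Z = -16.11°
I = V/|Z| = 2.53/83.58 = 30.27 mA

30.27 mA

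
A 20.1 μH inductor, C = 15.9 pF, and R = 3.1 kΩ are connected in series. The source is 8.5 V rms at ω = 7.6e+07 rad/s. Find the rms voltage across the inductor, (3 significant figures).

X_L = ωL = 1530 Ω
X_C = 1/(ωC) = 828 Ω
Net reactance X = X_L − X_C = 700 Ω
Z = 3100 + j700 Ω
|Z| = √(3100² + 700²) = 3180 Ω
I = V/|Z| = 2.67 mA
V_L = I·|Z_L| = 0.00267 × 1530 = 4.09 V

4.09 V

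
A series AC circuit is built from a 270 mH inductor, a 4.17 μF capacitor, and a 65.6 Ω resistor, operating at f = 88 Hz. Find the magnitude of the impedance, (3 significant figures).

292 Ω

ω = 2πf = 552.9 rad/s
X_L = ωL = 149 Ω
X_C = 1/(ωC) = 434 Ω
Net reactance X = X_L − X_C = -284 Ω
Z = 65.6 − j284 Ω
|Z| = √(65.6² + 284²) = 292 Ω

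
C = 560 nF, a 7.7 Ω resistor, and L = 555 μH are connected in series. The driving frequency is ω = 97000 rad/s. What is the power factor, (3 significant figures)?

0.212

X_L = ωL = 53.8 Ω
X_C = 1/(ωC) = 18.4 Ω
Net reactance X = X_L − X_C = 35.4 Ω
Z = 7.70 + j35.4 Ω
|Z| = √(7.70² + 35.4²) = 36.3 Ω
∠Z = arctan(35.4/7.70) = 77.7°
cos φ = cos(77.7°) = 0.212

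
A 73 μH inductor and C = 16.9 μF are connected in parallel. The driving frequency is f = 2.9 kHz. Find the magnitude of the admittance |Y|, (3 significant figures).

444 mS

ω = 2πf = 18220 rad/s
X_L = ωL = 1.33 Ω
X_C = 1/(ωC) = 3.25 Ω
Parallel: admittances add. Y = 1/(jωL) + jωC
Y = (0 − j0.444) S
|Y| = 0.444 S → |Z| = 1/|Y| = 2.25 Ω, ∠Z = −∠Y = 90.0°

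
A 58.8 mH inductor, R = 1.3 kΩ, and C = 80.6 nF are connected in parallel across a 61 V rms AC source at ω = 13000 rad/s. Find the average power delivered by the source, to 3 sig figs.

X_L = ωL = 764 Ω
X_C = 1/(ωC) = 954 Ω
Parallel: admittances add. Y = 1/R + 1/(jωL) + jωC
Y = (0.000769 − j0.000260) S
|Y| = 0.000812 S → |Z| = 1/|Y| = 1230 Ω, ∠Z = −∠Y = 18.7°
I = V/|Z| = 49.5 mA
P = VI cos φ = 61 × 0.0495 × cos(18.7°) = 2.86 W

2.86 W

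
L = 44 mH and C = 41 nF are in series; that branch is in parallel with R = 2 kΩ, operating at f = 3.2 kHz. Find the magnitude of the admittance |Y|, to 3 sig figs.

ω = 2πf = 20110 rad/s
X_L = ωL = 885 Ω
X_C = 1/(ωC) = 1210 Ω
Branch 1: Z₁ = R = 2000 Ω
Branch 2 (series LC): Z₂ = j(X_L − X_C) = −j328 Ω
Parallel: Z = Z₁Z₂/(Z₁+Z₂), |Z| = 324 Ω, ∠Z = -80.7°
|Y| = 1/|Z| = 3.09 mS

3.09 mS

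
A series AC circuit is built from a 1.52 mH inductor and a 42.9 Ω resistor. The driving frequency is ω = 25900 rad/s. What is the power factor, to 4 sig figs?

X_L = ωL = 39.37 Ω
Z = 42.90 + j39.37 Ω
|Z| = √(42.90² + 39.37²) = 58.23 Ω
∠Z = arctan(39.37/42.90) = 42.54°
cos φ = cos(42.54°) = 0.7368

0.7368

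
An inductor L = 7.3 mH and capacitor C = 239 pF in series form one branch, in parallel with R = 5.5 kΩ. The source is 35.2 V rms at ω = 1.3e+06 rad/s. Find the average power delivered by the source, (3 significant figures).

225 mW

X_L = ωL = 9490 Ω
X_C = 1/(ωC) = 3220 Ω
Branch 1: Z₁ = R = 5500 Ω
Branch 2 (series LC): Z₂ = j(X_L − X_C) = j6270 Ω
Parallel: Z = Z₁Z₂/(Z₁+Z₂), |Z| = 4140 Ω, ∠Z = 41.3°
I = V/|Z| = 8.51 mA
P = VI cos φ = 35.2 × 0.00851 × cos(41.3°) = 225 mW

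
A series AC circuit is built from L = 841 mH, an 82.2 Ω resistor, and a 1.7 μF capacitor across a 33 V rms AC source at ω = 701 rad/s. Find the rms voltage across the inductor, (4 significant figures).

X_L = ωL = 589.5 Ω
X_C = 1/(ωC) = 839.1 Ω
Net reactance X = X_L − X_C = -249.6 Ω
Z = 82.20 − j249.6 Ω
|Z| = √(82.20² + 249.6²) = 262.8 Ω
I = V/|Z| = 125.6 mA
V_L = I·|Z_L| = 0.1256 × 589.5 = 74.03 V

74.03 V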